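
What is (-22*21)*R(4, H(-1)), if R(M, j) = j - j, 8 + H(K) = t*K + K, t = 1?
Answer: 0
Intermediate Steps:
H(K) = -8 + 2*K (H(K) = -8 + (1*K + K) = -8 + (K + K) = -8 + 2*K)
R(M, j) = 0
(-22*21)*R(4, H(-1)) = -22*21*0 = -462*0 = 0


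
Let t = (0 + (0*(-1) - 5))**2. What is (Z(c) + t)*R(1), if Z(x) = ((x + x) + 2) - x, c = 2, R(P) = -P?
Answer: -29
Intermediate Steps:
Z(x) = 2 + x (Z(x) = (2*x + 2) - x = (2 + 2*x) - x = 2 + x)
t = 25 (t = (0 + (0 - 5))**2 = (0 - 5)**2 = (-5)**2 = 25)
(Z(c) + t)*R(1) = ((2 + 2) + 25)*(-1*1) = (4 + 25)*(-1) = 29*(-1) = -29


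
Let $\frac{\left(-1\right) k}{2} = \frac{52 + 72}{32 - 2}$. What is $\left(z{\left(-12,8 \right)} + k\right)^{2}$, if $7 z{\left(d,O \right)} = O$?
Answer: $\frac{559504}{11025} \approx 50.749$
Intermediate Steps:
$z{\left(d,O \right)} = \frac{O}{7}$
$k = - \frac{124}{15}$ ($k = - 2 \frac{52 + 72}{32 - 2} = - 2 \cdot \frac{124}{30} = - 2 \cdot 124 \cdot \frac{1}{30} = \left(-2\right) \frac{62}{15} = - \frac{124}{15} \approx -8.2667$)
$\left(z{\left(-12,8 \right)} + k\right)^{2} = \left(\frac{1}{7} \cdot 8 - \frac{124}{15}\right)^{2} = \left(\frac{8}{7} - \frac{124}{15}\right)^{2} = \left(- \frac{748}{105}\right)^{2} = \frac{559504}{11025}$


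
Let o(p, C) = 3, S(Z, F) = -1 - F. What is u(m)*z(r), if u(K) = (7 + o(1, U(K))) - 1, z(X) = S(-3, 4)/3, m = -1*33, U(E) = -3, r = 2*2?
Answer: -15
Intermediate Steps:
r = 4
m = -33
z(X) = -5/3 (z(X) = (-1 - 1*4)/3 = (-1 - 4)*(⅓) = -5*⅓ = -5/3)
u(K) = 9 (u(K) = (7 + 3) - 1 = 10 - 1 = 9)
u(m)*z(r) = 9*(-5/3) = -15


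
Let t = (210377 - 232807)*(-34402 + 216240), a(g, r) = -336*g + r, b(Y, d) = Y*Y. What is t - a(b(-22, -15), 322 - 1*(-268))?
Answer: -4078464306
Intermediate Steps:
b(Y, d) = Y²
a(g, r) = r - 336*g
t = -4078626340 (t = -22430*181838 = -4078626340)
t - a(b(-22, -15), 322 - 1*(-268)) = -4078626340 - ((322 - 1*(-268)) - 336*(-22)²) = -4078626340 - ((322 + 268) - 336*484) = -4078626340 - (590 - 162624) = -4078626340 - 1*(-162034) = -4078626340 + 162034 = -4078464306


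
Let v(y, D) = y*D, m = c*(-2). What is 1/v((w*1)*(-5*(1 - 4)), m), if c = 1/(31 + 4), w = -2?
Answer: 7/12 ≈ 0.58333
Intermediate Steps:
c = 1/35 ≈ 0.028571
m = -2/35 (m = (1/35)*(-2) = -2/35 ≈ -0.057143)
v(y, D) = D*y
1/v((w*1)*(-5*(1 - 4)), m) = 1/(-2*(-2*1)*(-5*(1 - 4))/35) = 1/(-(-4)*(-5*(-3))/35) = 1/(-(-4)*15/35) = 1/(-2/35*(-30)) = 1/(12/7) = 7/12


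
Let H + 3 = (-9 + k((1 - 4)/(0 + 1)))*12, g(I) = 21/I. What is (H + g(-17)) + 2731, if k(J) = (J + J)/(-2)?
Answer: 45131/17 ≈ 2654.8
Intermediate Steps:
k(J) = -J (k(J) = (2*J)*(-½) = -J)
H = -75 (H = -3 + (-9 - (1 - 4)/(0 + 1))*12 = -3 + (-9 - (-3)/1)*12 = -3 + (-9 - (-3))*12 = -3 + (-9 - 1*(-3))*12 = -3 + (-9 + 3)*12 = -3 - 6*12 = -3 - 72 = -75)
(H + g(-17)) + 2731 = (-75 + 21/(-17)) + 2731 = (-75 + 21*(-1/17)) + 2731 = (-75 - 21/17) + 2731 = -1296/17 + 2731 = 45131/17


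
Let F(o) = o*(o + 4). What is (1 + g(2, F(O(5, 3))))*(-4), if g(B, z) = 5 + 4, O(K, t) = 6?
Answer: -40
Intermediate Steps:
F(o) = o*(4 + o)
g(B, z) = 9
(1 + g(2, F(O(5, 3))))*(-4) = (1 + 9)*(-4) = 10*(-4) = -40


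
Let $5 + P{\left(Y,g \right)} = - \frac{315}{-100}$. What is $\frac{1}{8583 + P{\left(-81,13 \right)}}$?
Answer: $\frac{20}{171623} \approx 0.00011653$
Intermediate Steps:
$P{\left(Y,g \right)} = - \frac{37}{20}$ ($P{\left(Y,g \right)} = -5 - \frac{315}{-100} = -5 - - \frac{63}{20} = -5 + \frac{63}{20} = - \frac{37}{20}$)
$\frac{1}{8583 + P{\left(-81,13 \right)}} = \frac{1}{8583 - \frac{37}{20}} = \frac{1}{\frac{171623}{20}} = \frac{20}{171623}$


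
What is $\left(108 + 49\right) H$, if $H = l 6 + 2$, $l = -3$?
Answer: $-2512$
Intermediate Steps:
$H = -16$ ($H = \left(-3\right) 6 + 2 = -18 + 2 = -16$)
$\left(108 + 49\right) H = \left(108 + 49\right) \left(-16\right) = 157 \left(-16\right) = -2512$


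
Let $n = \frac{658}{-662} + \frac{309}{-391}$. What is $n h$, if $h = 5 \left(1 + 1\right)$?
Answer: $- \frac{2309180}{129421} \approx -17.842$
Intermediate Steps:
$h = 10$ ($h = 5 \cdot 2 = 10$)
$n = - \frac{230918}{129421}$ ($n = 658 \left(- \frac{1}{662}\right) + 309 \left(- \frac{1}{391}\right) = - \frac{329}{331} - \frac{309}{391} = - \frac{230918}{129421} \approx -1.7842$)
$n h = \left(- \frac{230918}{129421}\right) 10 = - \frac{2309180}{129421}$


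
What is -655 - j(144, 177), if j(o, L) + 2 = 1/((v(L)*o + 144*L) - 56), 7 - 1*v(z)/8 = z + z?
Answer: -244425735/374312 ≈ -653.00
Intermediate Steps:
v(z) = 56 - 16*z (v(z) = 56 - 8*(z + z) = 56 - 16*z)
j(o, L) = -2 + 1/(-56 + 144*L + o*(56 - 16*L)) (j(o, L) = -2 + 1/(((56 - 16*L)*o + 144*L) - 56) = -2 + 1/((o*(56 - 16*L) + 144*L) - 56) = -2 + 1/((144*L + o*(56 - 16*L)) - 56) = -2 + 1/(-56 + 144*L + o*(56 - 16*L)))
-655 - j(144, 177) = -655 - (-113 + 288*177 - 16*144*(-7 + 2*177))/(8*(7 - 18*177 + 144*(-7 + 2*177))) = -655 - (-113 + 50976 - 16*144*(-7 + 354))/(8*(7 - 3186 + 144*(-7 + 354))) = -655 - (-113 + 50976 - 16*144*347)/(8*(7 - 3186 + 144*347)) = -655 - (-113 + 50976 - 799488)/(8*(7 - 3186 + 49968)) = -655 - (-748625)/(8*46789) = -655 - 1*(-748625/374312) = -655 + 748625/374312 = -244425735/374312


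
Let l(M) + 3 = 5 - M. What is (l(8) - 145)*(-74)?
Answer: 11174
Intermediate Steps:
l(M) = 2 - M (l(M) = -3 + (5 - M) = 2 - M)
(l(8) - 145)*(-74) = ((2 - 1*8) - 145)*(-74) = ((2 - 8) - 145)*(-74) = (-6 - 145)*(-74) = -151*(-74) = 11174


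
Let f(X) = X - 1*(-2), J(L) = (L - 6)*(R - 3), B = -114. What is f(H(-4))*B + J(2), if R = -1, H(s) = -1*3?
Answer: 130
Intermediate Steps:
H(s) = -3
J(L) = 24 - 4*L (J(L) = (L - 6)*(-1 - 3) = (-6 + L)*(-4) = 24 - 4*L)
f(X) = 2 + X (f(X) = X + 2 = 2 + X)
f(H(-4))*B + J(2) = (2 - 3)*(-114) + (24 - 4*2) = -1*(-114) + (24 - 8) = 114 + 16 = 130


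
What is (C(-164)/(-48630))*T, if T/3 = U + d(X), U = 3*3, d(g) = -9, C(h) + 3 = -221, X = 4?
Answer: 0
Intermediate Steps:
C(h) = -224 (C(h) = -3 - 221 = -224)
U = 9
T = 0 (T = 3*(9 - 9) = 3*0 = 0)
(C(-164)/(-48630))*T = -224/(-48630)*0 = -224*(-1/48630)*0 = (112/24315)*0 = 0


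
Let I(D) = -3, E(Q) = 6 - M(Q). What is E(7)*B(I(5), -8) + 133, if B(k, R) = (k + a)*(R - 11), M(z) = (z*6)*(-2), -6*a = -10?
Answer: 2413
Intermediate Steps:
a = 5/3 (a = -⅙*(-10) = 5/3 ≈ 1.6667)
M(z) = -12*z (M(z) = (6*z)*(-2) = -12*z)
E(Q) = 6 + 12*Q (E(Q) = 6 - (-12)*Q = 6 + 12*Q)
B(k, R) = (-11 + R)*(5/3 + k) (B(k, R) = (k + 5/3)*(R - 11) = (5/3 + k)*(-11 + R) = (-11 + R)*(5/3 + k))
E(7)*B(I(5), -8) + 133 = (6 + 12*7)*(-55/3 - 11*(-3) + (5/3)*(-8) - 8*(-3)) + 133 = (6 + 84)*(-55/3 + 33 - 40/3 + 24) + 133 = 90*(76/3) + 133 = 2280 + 133 = 2413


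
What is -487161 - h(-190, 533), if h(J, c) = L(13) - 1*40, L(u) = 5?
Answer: -487126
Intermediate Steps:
h(J, c) = -35 (h(J, c) = 5 - 1*40 = 5 - 40 = -35)
-487161 - h(-190, 533) = -487161 - 1*(-35) = -487161 + 35 = -487126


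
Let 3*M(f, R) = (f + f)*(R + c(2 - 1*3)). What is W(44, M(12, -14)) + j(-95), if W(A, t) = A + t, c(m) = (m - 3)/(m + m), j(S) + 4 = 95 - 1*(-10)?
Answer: 49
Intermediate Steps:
j(S) = 101 (j(S) = -4 + (95 - 1*(-10)) = -4 + (95 + 10) = -4 + 105 = 101)
c(m) = (-3 + m)/(2*m) (c(m) = (-3 + m)/((2*m)) = (-3 + m)*(1/(2*m)) = (-3 + m)/(2*m))
M(f, R) = 2*f*(2 + R)/3 (M(f, R) = ((f + f)*(R + (-3 + (2 - 1*3))/(2*(2 - 1*3))))/3 = ((2*f)*(R + (-3 + (2 - 3))/(2*(2 - 3))))/3 = ((2*f)*(R + (½)*(-3 - 1)/(-1)))/3 = ((2*f)*(R + (½)*(-1)*(-4)))/3 = ((2*f)*(R + 2))/3 = ((2*f)*(2 + R))/3 = (2*f*(2 + R))/3 = 2*f*(2 + R)/3)
W(44, M(12, -14)) + j(-95) = (44 + (⅔)*12*(2 - 14)) + 101 = (44 + (⅔)*12*(-12)) + 101 = (44 - 96) + 101 = -52 + 101 = 49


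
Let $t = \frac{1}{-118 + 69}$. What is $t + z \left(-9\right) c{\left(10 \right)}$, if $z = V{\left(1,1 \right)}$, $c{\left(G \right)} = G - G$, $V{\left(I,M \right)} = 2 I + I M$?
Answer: $- \frac{1}{49} \approx -0.020408$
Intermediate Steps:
$c{\left(G \right)} = 0$
$z = 3$ ($z = 1 \left(2 + 1\right) = 1 \cdot 3 = 3$)
$t = - \frac{1}{49}$ ($t = \frac{1}{-49} = - \frac{1}{49} \approx -0.020408$)
$t + z \left(-9\right) c{\left(10 \right)} = - \frac{1}{49} + 3 \left(-9\right) 0 = - \frac{1}{49} - 0 = - \frac{1}{49} + 0 = - \frac{1}{49}$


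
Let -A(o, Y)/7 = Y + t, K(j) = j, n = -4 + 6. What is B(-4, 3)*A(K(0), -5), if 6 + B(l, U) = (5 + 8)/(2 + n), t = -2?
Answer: -539/4 ≈ -134.75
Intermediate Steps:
n = 2
B(l, U) = -11/4 (B(l, U) = -6 + (5 + 8)/(2 + 2) = -6 + 13/4 = -11/4)
A(o, Y) = 14 - 7*Y (A(o, Y) = -7*(Y - 2) = -7*(-2 + Y) = 14 - 7*Y)
B(-4, 3)*A(K(0), -5) = -11*(14 - 7*(-5))/4 = -11*(14 + 35)/4 = -11/4*49 = -539/4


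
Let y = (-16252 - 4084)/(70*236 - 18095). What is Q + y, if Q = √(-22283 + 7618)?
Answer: 20336/1575 + I*√14665 ≈ 12.912 + 121.1*I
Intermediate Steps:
y = 20336/1575 (y = -20336/(16520 - 18095) = -20336/(-1575) = -20336*(-1/1575) = 20336/1575 ≈ 12.912)
Q = I*√14665 (Q = √(-14665) = I*√14665 ≈ 121.1*I)
Q + y = I*√14665 + 20336/1575 = 20336/1575 + I*√14665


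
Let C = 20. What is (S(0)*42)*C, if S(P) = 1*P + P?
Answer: 0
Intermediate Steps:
S(P) = 2*P (S(P) = P + P = 2*P)
(S(0)*42)*C = ((2*0)*42)*20 = (0*42)*20 = 0*20 = 0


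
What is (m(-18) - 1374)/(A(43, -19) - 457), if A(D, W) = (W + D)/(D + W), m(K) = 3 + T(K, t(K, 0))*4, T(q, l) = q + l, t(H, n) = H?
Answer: 505/152 ≈ 3.3224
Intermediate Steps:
T(q, l) = l + q
m(K) = 3 + 8*K (m(K) = 3 + (K + K)*4 = 3 + (2*K)*4 = 3 + 8*K)
A(D, W) = 1 (A(D, W) = (D + W)/(D + W) = 1)
(m(-18) - 1374)/(A(43, -19) - 457) = ((3 + 8*(-18)) - 1374)/(1 - 457) = ((3 - 144) - 1374)/(-456) = (-141 - 1374)*(-1/456) = -1515*(-1/456) = 505/152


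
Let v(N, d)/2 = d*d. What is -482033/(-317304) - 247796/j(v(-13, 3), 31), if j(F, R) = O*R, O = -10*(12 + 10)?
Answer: 20478531761/541003320 ≈ 37.853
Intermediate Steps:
O = -220 (O = -10*22 = -220)
v(N, d) = 2*d² (v(N, d) = 2*(d*d) = 2*d²)
j(F, R) = -220*R
-482033/(-317304) - 247796/j(v(-13, 3), 31) = -482033/(-317304) - 247796/((-220*31)) = -482033*(-1/317304) - 247796/(-6820) = 482033/317304 - 247796*(-1/6820) = 482033/317304 + 61949/1705 = 20478531761/541003320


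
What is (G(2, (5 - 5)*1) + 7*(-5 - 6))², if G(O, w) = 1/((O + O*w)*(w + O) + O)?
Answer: 212521/36 ≈ 5903.4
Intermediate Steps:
G(O, w) = 1/(O + (O + w)*(O + O*w)) (G(O, w) = 1/((O + O*w)*(O + w) + O) = 1/((O + w)*(O + O*w) + O) = 1/(O + (O + w)*(O + O*w)))
(G(2, (5 - 5)*1) + 7*(-5 - 6))² = (1/(2*(1 + 2 + (5 - 5)*1 + ((5 - 5)*1)² + 2*((5 - 5)*1))) + 7*(-5 - 6))² = (1/(2*(1 + 2 + 0*1 + (0*1)² + 2*(0*1))) + 7*(-11))² = (1/(2*(1 + 2 + 0 + 0² + 2*0)) - 77)² = (1/(2*(1 + 2 + 0 + 0 + 0)) - 77)² = ((½)/3 - 77)² = ((½)*(⅓) - 77)² = (⅙ - 77)² = (-461/6)² = 212521/36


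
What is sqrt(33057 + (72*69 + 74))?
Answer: sqrt(38099) ≈ 195.19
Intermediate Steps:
sqrt(33057 + (72*69 + 74)) = sqrt(33057 + (4968 + 74)) = sqrt(33057 + 5042) = sqrt(38099)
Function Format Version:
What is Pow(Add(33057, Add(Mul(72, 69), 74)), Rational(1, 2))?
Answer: Pow(38099, Rational(1, 2)) ≈ 195.19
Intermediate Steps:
Pow(Add(33057, Add(Mul(72, 69), 74)), Rational(1, 2)) = Pow(Add(33057, Add(4968, 74)), Rational(1, 2)) = Pow(Add(33057, 5042), Rational(1, 2)) = Pow(38099, Rational(1, 2))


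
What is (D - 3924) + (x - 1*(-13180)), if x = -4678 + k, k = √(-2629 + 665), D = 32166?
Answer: 36744 + 2*I*√491 ≈ 36744.0 + 44.317*I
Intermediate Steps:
k = 2*I*√491 (k = √(-1964) = 2*I*√491 ≈ 44.317*I)
x = -4678 + 2*I*√491 ≈ -4678.0 + 44.317*I
(D - 3924) + (x - 1*(-13180)) = (32166 - 3924) + ((-4678 + 2*I*√491) - 1*(-13180)) = 28242 + ((-4678 + 2*I*√491) + 13180) = 28242 + (8502 + 2*I*√491) = 36744 + 2*I*√491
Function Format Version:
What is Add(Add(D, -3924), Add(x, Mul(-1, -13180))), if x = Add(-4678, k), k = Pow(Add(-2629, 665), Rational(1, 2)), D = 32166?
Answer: Add(36744, Mul(2, I, Pow(491, Rational(1, 2)))) ≈ Add(36744., Mul(44.317, I))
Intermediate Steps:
k = Mul(2, I, Pow(491, Rational(1, 2))) (k = Pow(-1964, Rational(1, 2)) = Mul(2, I, Pow(491, Rational(1, 2))) ≈ Mul(44.317, I))
x = Add(-4678, Mul(2, I, Pow(491, Rational(1, 2)))) ≈ Add(-4678.0, Mul(44.317, I))
Add(Add(D, -3924), Add(x, Mul(-1, -13180))) = Add(Add(32166, -3924), Add(Add(-4678, Mul(2, I, Pow(491, Rational(1, 2)))), Mul(-1, -13180))) = Add(28242, Add(Add(-4678, Mul(2, I, Pow(491, Rational(1, 2)))), 13180)) = Add(28242, Add(8502, Mul(2, I, Pow(491, Rational(1, 2))))) = Add(36744, Mul(2, I, Pow(491, Rational(1, 2))))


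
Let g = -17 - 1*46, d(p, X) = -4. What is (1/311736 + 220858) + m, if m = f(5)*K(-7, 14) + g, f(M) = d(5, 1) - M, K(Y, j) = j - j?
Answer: 68829750121/311736 ≈ 2.2080e+5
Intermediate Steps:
K(Y, j) = 0
g = -63 (g = -17 - 46 = -63)
f(M) = -4 - M
m = -63 (m = (-4 - 1*5)*0 - 63 = (-4 - 5)*0 - 63 = -9*0 - 63 = 0 - 63 = -63)
(1/311736 + 220858) + m = (1/311736 + 220858) - 63 = 68849389489/311736 - 63 = 68829750121/311736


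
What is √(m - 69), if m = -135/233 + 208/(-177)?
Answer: 2*I*√30085185777/41241 ≈ 8.4116*I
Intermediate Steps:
m = -72359/41241 (m = -135*1/233 + 208*(-1/177) = -135/233 - 208/177 = -72359/41241 ≈ -1.7545)
√(m - 69) = √(-72359/41241 - 69) = √(-2917988/41241) = 2*I*√30085185777/41241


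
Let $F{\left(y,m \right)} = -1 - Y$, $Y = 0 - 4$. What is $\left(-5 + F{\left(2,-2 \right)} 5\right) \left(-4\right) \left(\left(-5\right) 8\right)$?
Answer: $1600$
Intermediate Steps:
$Y = -4$
$F{\left(y,m \right)} = 3$ ($F{\left(y,m \right)} = -1 - -4 = -1 + 4 = 3$)
$\left(-5 + F{\left(2,-2 \right)} 5\right) \left(-4\right) \left(\left(-5\right) 8\right) = \left(-5 + 3 \cdot 5\right) \left(-4\right) \left(\left(-5\right) 8\right) = \left(-5 + 15\right) \left(-4\right) \left(-40\right) = 10 \left(-4\right) \left(-40\right) = \left(-40\right) \left(-40\right) = 1600$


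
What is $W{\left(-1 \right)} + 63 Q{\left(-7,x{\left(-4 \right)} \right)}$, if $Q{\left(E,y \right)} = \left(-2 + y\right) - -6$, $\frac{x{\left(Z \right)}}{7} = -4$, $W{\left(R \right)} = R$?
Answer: $-1513$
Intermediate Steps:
$x{\left(Z \right)} = -28$ ($x{\left(Z \right)} = 7 \left(-4\right) = -28$)
$Q{\left(E,y \right)} = 4 + y$ ($Q{\left(E,y \right)} = \left(-2 + y\right) + 6 = 4 + y$)
$W{\left(-1 \right)} + 63 Q{\left(-7,x{\left(-4 \right)} \right)} = -1 + 63 \left(4 - 28\right) = -1 + 63 \left(-24\right) = -1 - 1512 = -1513$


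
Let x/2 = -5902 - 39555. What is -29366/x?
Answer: 14683/45457 ≈ 0.32301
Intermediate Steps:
x = -90914 (x = 2*(-5902 - 39555) = 2*(-45457) = -90914)
-29366/x = -29366/(-90914) = -29366*(-1/90914) = 14683/45457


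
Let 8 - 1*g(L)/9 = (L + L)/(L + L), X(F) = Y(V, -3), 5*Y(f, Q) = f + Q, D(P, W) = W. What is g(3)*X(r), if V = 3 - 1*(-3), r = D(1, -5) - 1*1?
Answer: 189/5 ≈ 37.800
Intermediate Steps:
r = -6 (r = -5 - 1*1 = -5 - 1 = -6)
V = 6 (V = 3 + 3 = 6)
Y(f, Q) = Q/5 + f/5 (Y(f, Q) = (f + Q)/5 = (Q + f)/5 = Q/5 + f/5)
X(F) = ⅗ (X(F) = (⅕)*(-3) + (⅕)*6 = -⅗ + 6/5 = ⅗)
g(L) = 63 (g(L) = 72 - 9*(L + L)/(L + L) = 72 - 9*2*L/(2*L) = 72 - 9*2*L*1/(2*L) = 72 - 9*1 = 72 - 9 = 63)
g(3)*X(r) = 63*(⅗) = 189/5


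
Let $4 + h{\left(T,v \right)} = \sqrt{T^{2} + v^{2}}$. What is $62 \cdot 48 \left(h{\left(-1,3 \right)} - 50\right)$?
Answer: $-160704 + 2976 \sqrt{10} \approx -1.5129 \cdot 10^{5}$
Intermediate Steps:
$h{\left(T,v \right)} = -4 + \sqrt{T^{2} + v^{2}}$
$62 \cdot 48 \left(h{\left(-1,3 \right)} - 50\right) = 62 \cdot 48 \left(\left(-4 + \sqrt{\left(-1\right)^{2} + 3^{2}}\right) - 50\right) = 2976 \left(\left(-4 + \sqrt{1 + 9}\right) - 50\right) = 2976 \left(\left(-4 + \sqrt{10}\right) - 50\right) = 2976 \left(-54 + \sqrt{10}\right) = -160704 + 2976 \sqrt{10}$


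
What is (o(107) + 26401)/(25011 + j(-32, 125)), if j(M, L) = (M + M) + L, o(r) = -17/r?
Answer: 1412445/1341352 ≈ 1.0530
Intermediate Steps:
j(M, L) = L + 2*M (j(M, L) = 2*M + L = L + 2*M)
(o(107) + 26401)/(25011 + j(-32, 125)) = (-17/107 + 26401)/(25011 + (125 + 2*(-32))) = (-17*1/107 + 26401)/(25011 + (125 - 64)) = (-17/107 + 26401)/(25011 + 61) = (2824890/107)/25072 = (2824890/107)*(1/25072) = 1412445/1341352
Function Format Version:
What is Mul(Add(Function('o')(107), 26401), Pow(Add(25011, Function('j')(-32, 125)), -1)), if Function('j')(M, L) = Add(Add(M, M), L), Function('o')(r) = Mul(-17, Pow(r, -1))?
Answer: Rational(1412445, 1341352) ≈ 1.0530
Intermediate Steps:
Function('j')(M, L) = Add(L, Mul(2, M)) (Function('j')(M, L) = Add(Mul(2, M), L) = Add(L, Mul(2, M)))
Mul(Add(Function('o')(107), 26401), Pow(Add(25011, Function('j')(-32, 125)), -1)) = Mul(Add(Mul(-17, Pow(107, -1)), 26401), Pow(Add(25011, Add(125, Mul(2, -32))), -1)) = Mul(Add(Mul(-17, Rational(1, 107)), 26401), Pow(Add(25011, Add(125, -64)), -1)) = Mul(Add(Rational(-17, 107), 26401), Pow(Add(25011, 61), -1)) = Mul(Rational(2824890, 107), Pow(25072, -1)) = Mul(Rational(2824890, 107), Rational(1, 25072)) = Rational(1412445, 1341352)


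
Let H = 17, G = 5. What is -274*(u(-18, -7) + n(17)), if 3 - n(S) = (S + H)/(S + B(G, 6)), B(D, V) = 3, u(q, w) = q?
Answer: 22879/5 ≈ 4575.8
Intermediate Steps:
n(S) = 3 - (17 + S)/(3 + S) (n(S) = 3 - (S + 17)/(S + 3) = 3 - (17 + S)/(3 + S))
-274*(u(-18, -7) + n(17)) = -274*(-18 + 2*(-4 + 17)/(3 + 17)) = -274*(-18 + 2*13/20) = -274*(-18 + 2*(1/20)*13) = -274*(-18 + 13/10) = -274*(-167/10) = 22879/5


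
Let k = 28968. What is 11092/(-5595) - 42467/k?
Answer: -62101769/18008440 ≈ -3.4485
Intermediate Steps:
11092/(-5595) - 42467/k = 11092/(-5595) - 42467/28968 = 11092*(-1/5595) - 42467*1/28968 = -11092/5595 - 42467/28968 = -62101769/18008440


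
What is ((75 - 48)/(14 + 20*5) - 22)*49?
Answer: -40523/38 ≈ -1066.4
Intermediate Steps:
((75 - 48)/(14 + 20*5) - 22)*49 = (27/(14 + 100) - 22)*49 = (27/114 - 22)*49 = (27*(1/114) - 22)*49 = (9/38 - 22)*49 = -827/38*49 = -40523/38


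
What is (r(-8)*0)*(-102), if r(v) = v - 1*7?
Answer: 0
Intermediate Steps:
r(v) = -7 + v (r(v) = v - 7 = -7 + v)
(r(-8)*0)*(-102) = ((-7 - 8)*0)*(-102) = -15*0*(-102) = 0*(-102) = 0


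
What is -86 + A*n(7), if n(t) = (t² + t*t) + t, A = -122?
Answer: -12896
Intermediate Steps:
n(t) = t + 2*t² (n(t) = (t² + t²) + t = 2*t² + t = t + 2*t²)
-86 + A*n(7) = -86 - 854*(1 + 2*7) = -86 - 854*(1 + 14) = -86 - 854*15 = -86 - 122*105 = -86 - 12810 = -12896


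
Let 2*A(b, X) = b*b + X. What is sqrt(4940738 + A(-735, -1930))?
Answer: sqrt(20839542)/2 ≈ 2282.5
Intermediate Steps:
A(b, X) = X/2 + b**2/2 (A(b, X) = (b*b + X)/2 = (b**2 + X)/2 = (X + b**2)/2 = X/2 + b**2/2)
sqrt(4940738 + A(-735, -1930)) = sqrt(4940738 + ((1/2)*(-1930) + (1/2)*(-735)**2)) = sqrt(4940738 + (-965 + (1/2)*540225)) = sqrt(4940738 + (-965 + 540225/2)) = sqrt(4940738 + 538295/2) = sqrt(10419771/2) = sqrt(20839542)/2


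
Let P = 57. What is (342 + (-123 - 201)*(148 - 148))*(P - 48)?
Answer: 3078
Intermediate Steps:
(342 + (-123 - 201)*(148 - 148))*(P - 48) = (342 + (-123 - 201)*(148 - 148))*(57 - 48) = (342 - 324*0)*9 = (342 + 0)*9 = 342*9 = 3078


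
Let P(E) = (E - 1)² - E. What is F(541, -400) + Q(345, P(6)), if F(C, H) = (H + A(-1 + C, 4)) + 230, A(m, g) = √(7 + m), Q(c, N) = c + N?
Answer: 194 + √547 ≈ 217.39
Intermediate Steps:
P(E) = (-1 + E)² - E
Q(c, N) = N + c
F(C, H) = 230 + H + √(6 + C) (F(C, H) = (H + √(7 + (-1 + C))) + 230 = (H + √(6 + C)) + 230 = 230 + H + √(6 + C))
F(541, -400) + Q(345, P(6)) = (230 - 400 + √(6 + 541)) + (((-1 + 6)² - 1*6) + 345) = (230 - 400 + √547) + ((5² - 6) + 345) = (-170 + √547) + ((25 - 6) + 345) = (-170 + √547) + (19 + 345) = (-170 + √547) + 364 = 194 + √547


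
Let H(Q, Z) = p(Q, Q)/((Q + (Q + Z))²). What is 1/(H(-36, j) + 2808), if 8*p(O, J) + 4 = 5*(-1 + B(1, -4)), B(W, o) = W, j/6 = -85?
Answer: 677448/1902273983 ≈ 0.00035613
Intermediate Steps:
j = -510 (j = 6*(-85) = -510)
p(O, J) = -½ (p(O, J) = -½ + (5*(-1 + 1))/8 = -½ + (5*0)/8 = -½ + (⅛)*0 = -½ + 0 = -½)
H(Q, Z) = -1/(2*(Z + 2*Q)²) (H(Q, Z) = -1/(2*(Q + (Q + Z))²) = -1/(2*(Z + 2*Q)²))
1/(H(-36, j) + 2808) = 1/(-1/(2*(-510 + 2*(-36))²) + 2808) = 1/(-1/(2*(-510 - 72)²) + 2808) = 1/(-½/(-582)² + 2808) = 1/(-½*1/338724 + 2808) = 1/(-1/677448 + 2808) = 1/(1902273983/677448) = 677448/1902273983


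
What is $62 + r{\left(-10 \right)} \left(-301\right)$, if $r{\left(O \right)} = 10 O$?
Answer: $30162$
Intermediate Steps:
$62 + r{\left(-10 \right)} \left(-301\right) = 62 + 10 \left(-10\right) \left(-301\right) = 62 - -30100 = 62 + 30100 = 30162$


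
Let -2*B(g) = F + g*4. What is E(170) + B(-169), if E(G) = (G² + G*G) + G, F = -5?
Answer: 116621/2 ≈ 58311.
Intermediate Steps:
E(G) = G + 2*G² (E(G) = (G² + G²) + G = 2*G² + G = G + 2*G²)
B(g) = 5/2 - 2*g (B(g) = -(-5 + g*4)/2 = -(-5 + 4*g)/2 = 5/2 - 2*g)
E(170) + B(-169) = 170*(1 + 2*170) + (5/2 - 2*(-169)) = 170*(1 + 340) + (5/2 + 338) = 170*341 + 681/2 = 57970 + 681/2 = 116621/2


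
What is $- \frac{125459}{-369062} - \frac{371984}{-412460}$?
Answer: $\frac{47257994537}{38055828130} \approx 1.2418$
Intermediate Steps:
$- \frac{125459}{-369062} - \frac{371984}{-412460} = \left(-125459\right) \left(- \frac{1}{369062}\right) - - \frac{92996}{103115} = \frac{125459}{369062} + \frac{92996}{103115} = \frac{47257994537}{38055828130}$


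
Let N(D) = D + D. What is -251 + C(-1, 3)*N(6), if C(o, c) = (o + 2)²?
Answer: -239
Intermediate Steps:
N(D) = 2*D
C(o, c) = (2 + o)²
-251 + C(-1, 3)*N(6) = -251 + (2 - 1)²*(2*6) = -251 + 1²*12 = -251 + 1*12 = -251 + 12 = -239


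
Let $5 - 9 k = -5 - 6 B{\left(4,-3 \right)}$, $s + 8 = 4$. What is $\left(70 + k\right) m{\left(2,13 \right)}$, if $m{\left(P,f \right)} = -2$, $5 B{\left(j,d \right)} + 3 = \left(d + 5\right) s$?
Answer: $- \frac{6268}{45} \approx -139.29$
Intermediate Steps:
$s = -4$ ($s = -8 + 4 = -4$)
$B{\left(j,d \right)} = - \frac{23}{5} - \frac{4 d}{5}$ ($B{\left(j,d \right)} = - \frac{3}{5} + \frac{\left(d + 5\right) \left(-4\right)}{5} = - \frac{3}{5} + \frac{\left(5 + d\right) \left(-4\right)}{5} = - \frac{3}{5} + \frac{-20 - 4 d}{5} = - \frac{3}{5} - \left(4 + \frac{4 d}{5}\right) = - \frac{23}{5} - \frac{4 d}{5}$)
$k = - \frac{16}{45}$ ($k = \frac{5}{9} - \frac{-5 - 6 \left(- \frac{23}{5} - - \frac{12}{5}\right)}{9} = \frac{5}{9} - \frac{-5 - 6 \left(- \frac{23}{5} + \frac{12}{5}\right)}{9} = \frac{5}{9} - \frac{-5 - - \frac{66}{5}}{9} = \frac{5}{9} - \frac{-5 + \frac{66}{5}}{9} = \frac{5}{9} - \frac{41}{45} = - \frac{16}{45} \approx -0.35556$)
$\left(70 + k\right) m{\left(2,13 \right)} = \left(70 - \frac{16}{45}\right) \left(-2\right) = \frac{3134}{45} \left(-2\right) = - \frac{6268}{45}$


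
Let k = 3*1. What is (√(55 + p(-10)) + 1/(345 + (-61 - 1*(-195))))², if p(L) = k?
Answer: 13307579/229441 + 2*√58/479 ≈ 58.032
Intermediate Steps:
k = 3
p(L) = 3
(√(55 + p(-10)) + 1/(345 + (-61 - 1*(-195))))² = (√(55 + 3) + 1/(345 + (-61 - 1*(-195))))² = (√58 + 1/(345 + (-61 + 195)))² = (√58 + 1/(345 + 134))² = (√58 + 1/479)² = (1/479 + √58)²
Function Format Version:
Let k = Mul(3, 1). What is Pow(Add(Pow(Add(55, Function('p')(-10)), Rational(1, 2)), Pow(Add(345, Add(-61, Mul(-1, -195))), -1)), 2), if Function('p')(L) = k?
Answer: Add(Rational(13307579, 229441), Mul(Rational(2, 479), Pow(58, Rational(1, 2)))) ≈ 58.032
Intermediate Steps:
k = 3
Function('p')(L) = 3
Pow(Add(Pow(Add(55, Function('p')(-10)), Rational(1, 2)), Pow(Add(345, Add(-61, Mul(-1, -195))), -1)), 2) = Pow(Add(Pow(Add(55, 3), Rational(1, 2)), Pow(Add(345, Add(-61, Mul(-1, -195))), -1)), 2) = Pow(Add(Pow(58, Rational(1, 2)), Pow(Add(345, Add(-61, 195)), -1)), 2) = Pow(Add(Pow(58, Rational(1, 2)), Pow(Add(345, 134), -1)), 2) = Pow(Add(Pow(58, Rational(1, 2)), Pow(479, -1)), 2) = Pow(Add(Pow(58, Rational(1, 2)), Rational(1, 479)), 2) = Pow(Add(Rational(1, 479), Pow(58, Rational(1, 2))), 2)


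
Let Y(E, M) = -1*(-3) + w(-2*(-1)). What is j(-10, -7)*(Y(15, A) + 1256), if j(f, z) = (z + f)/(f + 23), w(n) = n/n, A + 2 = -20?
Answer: -21420/13 ≈ -1647.7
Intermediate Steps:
A = -22 (A = -2 - 20 = -22)
w(n) = 1
Y(E, M) = 4 (Y(E, M) = -1*(-3) + 1 = 3 + 1 = 4)
j(f, z) = (f + z)/(23 + f)
j(-10, -7)*(Y(15, A) + 1256) = ((-10 - 7)/(23 - 10))*(4 + 1256) = (-17/13)*1260 = ((1/13)*(-17))*1260 = -17/13*1260 = -21420/13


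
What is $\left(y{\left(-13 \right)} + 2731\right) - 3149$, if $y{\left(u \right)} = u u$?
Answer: $-249$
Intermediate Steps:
$y{\left(u \right)} = u^{2}$
$\left(y{\left(-13 \right)} + 2731\right) - 3149 = \left(\left(-13\right)^{2} + 2731\right) - 3149 = \left(169 + 2731\right) - 3149 = 2900 - 3149 = -249$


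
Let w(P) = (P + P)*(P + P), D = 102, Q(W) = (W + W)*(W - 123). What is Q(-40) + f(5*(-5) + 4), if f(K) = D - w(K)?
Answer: 11378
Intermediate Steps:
Q(W) = 2*W*(-123 + W) (Q(W) = (2*W)*(-123 + W) = 2*W*(-123 + W))
w(P) = 4*P² (w(P) = (2*P)*(2*P) = 4*P²)
f(K) = 102 - 4*K²
Q(-40) + f(5*(-5) + 4) = 2*(-40)*(-123 - 40) + (102 - 4*(5*(-5) + 4)²) = 2*(-40)*(-163) + (102 - 4*(-25 + 4)²) = 13040 + (102 - 4*(-21)²) = 13040 + (102 - 4*441) = 13040 + (102 - 1764) = 13040 - 1662 = 11378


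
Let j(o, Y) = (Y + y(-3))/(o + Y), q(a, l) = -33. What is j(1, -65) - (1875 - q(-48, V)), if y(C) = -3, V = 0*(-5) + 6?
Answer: -30511/16 ≈ -1906.9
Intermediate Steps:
V = 6 (V = 0 + 6 = 6)
j(o, Y) = (-3 + Y)/(Y + o) (j(o, Y) = (Y - 3)/(o + Y) = (-3 + Y)/(Y + o))
j(1, -65) - (1875 - q(-48, V)) = (-3 - 65)/(-65 + 1) - (1875 - 1*(-33)) = -68/(-64) - (1875 + 33) = -1/64*(-68) - 1*1908 = 17/16 - 1908 = -30511/16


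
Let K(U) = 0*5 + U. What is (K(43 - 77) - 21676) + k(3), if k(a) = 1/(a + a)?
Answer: -130259/6 ≈ -21710.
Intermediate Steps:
K(U) = U (K(U) = 0 + U = U)
k(a) = 1/(2*a)
(K(43 - 77) - 21676) + k(3) = ((43 - 77) - 21676) + (½)/3 = (-34 - 21676) + (½)*(⅓) = -21710 + ⅙ = -130259/6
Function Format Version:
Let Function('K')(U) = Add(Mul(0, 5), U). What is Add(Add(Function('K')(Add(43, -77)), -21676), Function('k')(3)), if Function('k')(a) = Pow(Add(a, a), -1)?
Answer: Rational(-130259, 6) ≈ -21710.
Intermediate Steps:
Function('K')(U) = U (Function('K')(U) = Add(0, U) = U)
Function('k')(a) = Mul(Rational(1, 2), Pow(a, -1)) (Function('k')(a) = Pow(Mul(2, a), -1) = Mul(Rational(1, 2), Pow(a, -1)))
Add(Add(Function('K')(Add(43, -77)), -21676), Function('k')(3)) = Add(Add(Add(43, -77), -21676), Mul(Rational(1, 2), Pow(3, -1))) = Add(Add(-34, -21676), Mul(Rational(1, 2), Rational(1, 3))) = Add(-21710, Rational(1, 6)) = Rational(-130259, 6)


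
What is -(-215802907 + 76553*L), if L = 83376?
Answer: -6166880021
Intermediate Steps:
-(-215802907 + 76553*L) = -76553/(1/(-2819 + 83376)) = -76553/(1/80557) = -76553/1/80557 = -76553*80557 = -6166880021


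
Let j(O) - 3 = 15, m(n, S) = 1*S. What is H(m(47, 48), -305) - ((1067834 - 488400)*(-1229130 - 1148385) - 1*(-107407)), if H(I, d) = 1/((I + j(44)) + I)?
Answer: 157047872777743/114 ≈ 1.3776e+12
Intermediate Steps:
m(n, S) = S
j(O) = 18 (j(O) = 3 + 15 = 18)
H(I, d) = 1/(18 + 2*I) (H(I, d) = 1/((I + 18) + I) = 1/((18 + I) + I) = 1/(18 + 2*I))
H(m(47, 48), -305) - ((1067834 - 488400)*(-1229130 - 1148385) - 1*(-107407)) = 1/(2*(9 + 48)) - ((1067834 - 488400)*(-1229130 - 1148385) - 1*(-107407)) = (1/2)/57 - (579434*(-2377515) + 107407) = (1/2)*(1/57) - (-1377613026510 + 107407) = 1/114 - 1*(-1377612919103) = 1/114 + 1377612919103 = 157047872777743/114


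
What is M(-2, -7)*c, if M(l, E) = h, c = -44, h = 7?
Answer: -308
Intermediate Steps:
M(l, E) = 7
M(-2, -7)*c = 7*(-44) = -308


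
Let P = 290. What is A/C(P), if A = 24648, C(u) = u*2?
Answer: 6162/145 ≈ 42.497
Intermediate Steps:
C(u) = 2*u
A/C(P) = 24648/((2*290)) = 24648/580 = 24648*(1/580) = 6162/145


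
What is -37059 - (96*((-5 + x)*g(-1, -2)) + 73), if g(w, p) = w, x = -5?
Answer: -38092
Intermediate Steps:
-37059 - (96*((-5 + x)*g(-1, -2)) + 73) = -37059 - (96*((-5 - 5)*(-1)) + 73) = -37059 - (96*(-10*(-1)) + 73) = -37059 - (96*10 + 73) = -37059 - (960 + 73) = -37059 - 1*1033 = -37059 - 1033 = -38092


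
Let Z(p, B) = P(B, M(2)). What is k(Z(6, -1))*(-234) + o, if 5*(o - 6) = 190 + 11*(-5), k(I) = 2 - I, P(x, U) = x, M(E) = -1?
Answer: -669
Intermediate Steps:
Z(p, B) = B
o = 33 (o = 6 + (190 + 11*(-5))/5 = 6 + (190 - 55)/5 = 6 + (⅕)*135 = 6 + 27 = 33)
k(Z(6, -1))*(-234) + o = (2 - 1*(-1))*(-234) + 33 = (2 + 1)*(-234) + 33 = 3*(-234) + 33 = -702 + 33 = -669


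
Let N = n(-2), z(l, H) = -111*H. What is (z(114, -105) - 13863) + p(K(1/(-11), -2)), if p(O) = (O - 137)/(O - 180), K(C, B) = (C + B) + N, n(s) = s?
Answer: -4469648/2025 ≈ -2207.2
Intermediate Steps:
N = -2
K(C, B) = -2 + B + C (K(C, B) = (C + B) - 2 = (B + C) - 2 = -2 + B + C)
p(O) = (-137 + O)/(-180 + O)
(z(114, -105) - 13863) + p(K(1/(-11), -2)) = (-111*(-105) - 13863) + (-137 + (-2 - 2 + 1/(-11)))/(-180 + (-2 - 2 + 1/(-11))) = (11655 - 13863) + (-137 + (-2 - 2 - 1/11))/(-180 + (-2 - 2 - 1/11)) = -2208 + (-137 - 45/11)/(-180 - 45/11) = -2208 - 1552/11/(-2025/11) = -2208 - 11/2025*(-1552/11) = -2208 + 1552/2025 = -4469648/2025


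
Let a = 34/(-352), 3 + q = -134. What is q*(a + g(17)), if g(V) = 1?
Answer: -21783/176 ≈ -123.77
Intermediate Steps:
q = -137 (q = -3 - 134 = -137)
a = -17/176 (a = 34*(-1/352) = -17/176 ≈ -0.096591)
q*(a + g(17)) = -137*(-17/176 + 1) = -137*159/176 = -21783/176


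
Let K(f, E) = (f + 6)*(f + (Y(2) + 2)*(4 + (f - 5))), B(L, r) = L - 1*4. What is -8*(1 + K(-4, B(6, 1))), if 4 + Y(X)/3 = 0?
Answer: -744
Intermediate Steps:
B(L, r) = -4 + L (B(L, r) = L - 4 = -4 + L)
Y(X) = -12 (Y(X) = -12 + 3*0 = -12 + 0 = -12)
K(f, E) = (6 + f)*(10 - 9*f) (K(f, E) = (f + 6)*(f + (-12 + 2)*(4 + (f - 5))) = (6 + f)*(f - 10*(4 + (-5 + f))) = (6 + f)*(f - 10*(-1 + f)) = (6 + f)*(f + (10 - 10*f)) = (6 + f)*(10 - 9*f))
-8*(1 + K(-4, B(6, 1))) = -8*(1 + (60 - 44*(-4) - 9*(-4)**2)) = -8*(1 + (60 + 176 - 9*16)) = -8*(1 + (60 + 176 - 144)) = -8*(1 + 92) = -8*93 = -744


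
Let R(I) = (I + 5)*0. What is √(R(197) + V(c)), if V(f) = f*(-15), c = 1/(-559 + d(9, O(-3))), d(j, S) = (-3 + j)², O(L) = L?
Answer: √7845/523 ≈ 0.16935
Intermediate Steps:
R(I) = 0 (R(I) = (5 + I)*0 = 0)
c = -1/523 (c = 1/(-559 + (-3 + 9)²) = 1/(-559 + 6²) = 1/(-559 + 36) = 1/(-523) = -1/523 ≈ -0.0019120)
V(f) = -15*f
√(R(197) + V(c)) = √(0 - 15*(-1/523)) = √(0 + 15/523) = √(15/523) = √7845/523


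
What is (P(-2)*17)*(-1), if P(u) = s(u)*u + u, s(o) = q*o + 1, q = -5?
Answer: 408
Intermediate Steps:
s(o) = 1 - 5*o (s(o) = -5*o + 1 = 1 - 5*o)
P(u) = u + u*(1 - 5*u) (P(u) = (1 - 5*u)*u + u = u*(1 - 5*u) + u = u + u*(1 - 5*u))
(P(-2)*17)*(-1) = (-2*(2 - 5*(-2))*17)*(-1) = (-2*(2 + 10)*17)*(-1) = (-2*12*17)*(-1) = -24*17*(-1) = -408*(-1) = 408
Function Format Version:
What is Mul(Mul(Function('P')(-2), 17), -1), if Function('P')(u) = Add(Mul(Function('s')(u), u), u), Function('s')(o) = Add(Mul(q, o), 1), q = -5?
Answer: 408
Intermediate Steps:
Function('s')(o) = Add(1, Mul(-5, o)) (Function('s')(o) = Add(Mul(-5, o), 1) = Add(1, Mul(-5, o)))
Function('P')(u) = Add(u, Mul(u, Add(1, Mul(-5, u)))) (Function('P')(u) = Add(Mul(Add(1, Mul(-5, u)), u), u) = Add(Mul(u, Add(1, Mul(-5, u))), u) = Add(u, Mul(u, Add(1, Mul(-5, u)))))
Mul(Mul(Function('P')(-2), 17), -1) = Mul(Mul(Mul(-2, Add(2, Mul(-5, -2))), 17), -1) = Mul(Mul(Mul(-2, Add(2, 10)), 17), -1) = Mul(Mul(Mul(-2, 12), 17), -1) = Mul(Mul(-24, 17), -1) = Mul(-408, -1) = 408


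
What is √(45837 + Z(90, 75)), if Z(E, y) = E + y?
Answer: √46002 ≈ 214.48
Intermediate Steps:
√(45837 + Z(90, 75)) = √(45837 + (90 + 75)) = √(45837 + 165) = √46002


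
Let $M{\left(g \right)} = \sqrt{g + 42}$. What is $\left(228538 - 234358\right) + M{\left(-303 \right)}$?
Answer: $-5820 + 3 i \sqrt{29} \approx -5820.0 + 16.155 i$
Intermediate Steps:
$M{\left(g \right)} = \sqrt{42 + g}$
$\left(228538 - 234358\right) + M{\left(-303 \right)} = \left(228538 - 234358\right) + \sqrt{42 - 303} = \left(228538 - 234358\right) + \sqrt{-261} = -5820 + 3 i \sqrt{29}$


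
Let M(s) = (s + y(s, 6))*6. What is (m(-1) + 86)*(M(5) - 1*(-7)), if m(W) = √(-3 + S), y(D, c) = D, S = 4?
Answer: 5829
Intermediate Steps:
m(W) = 1 (m(W) = √(-3 + 4) = √1 = 1)
M(s) = 12*s (M(s) = (s + s)*6 = (2*s)*6 = 12*s)
(m(-1) + 86)*(M(5) - 1*(-7)) = (1 + 86)*(12*5 - 1*(-7)) = 87*(60 + 7) = 87*67 = 5829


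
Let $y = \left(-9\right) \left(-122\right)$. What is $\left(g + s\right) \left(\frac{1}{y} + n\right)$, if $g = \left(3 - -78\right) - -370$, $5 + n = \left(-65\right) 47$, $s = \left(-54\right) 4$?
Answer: $- \frac{789571565}{1098} \approx -7.191 \cdot 10^{5}$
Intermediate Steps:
$s = -216$
$y = 1098$
$n = -3060$ ($n = -5 - 3055 = -3060$)
$g = 451$ ($g = \left(3 + 78\right) + 370 = 81 + 370 = 451$)
$\left(g + s\right) \left(\frac{1}{y} + n\right) = \left(451 - 216\right) \left(\frac{1}{1098} - 3060\right) = 235 \left(\frac{1}{1098} - 3060\right) = 235 \left(- \frac{3359879}{1098}\right) = - \frac{789571565}{1098}$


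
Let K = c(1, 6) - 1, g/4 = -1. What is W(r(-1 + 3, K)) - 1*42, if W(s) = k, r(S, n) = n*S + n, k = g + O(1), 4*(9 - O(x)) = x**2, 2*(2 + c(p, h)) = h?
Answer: -149/4 ≈ -37.250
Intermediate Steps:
g = -4 (g = 4*(-1) = -4)
c(p, h) = -2 + h/2
K = 0 (K = (-2 + (1/2)*6) - 1 = (-2 + 3) - 1 = 1 - 1 = 0)
O(x) = 9 - x**2/4
k = 19/4 (k = -4 + (9 - 1/4*1**2) = -4 + (9 - 1/4*1) = -4 + (9 - 1/4) = -4 + 35/4 = 19/4 ≈ 4.7500)
r(S, n) = n + S*n (r(S, n) = S*n + n = n + S*n)
W(s) = 19/4
W(r(-1 + 3, K)) - 1*42 = 19/4 - 1*42 = 19/4 - 42 = -149/4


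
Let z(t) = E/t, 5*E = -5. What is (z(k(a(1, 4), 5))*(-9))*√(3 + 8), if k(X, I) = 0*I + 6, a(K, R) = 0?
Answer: 3*√11/2 ≈ 4.9749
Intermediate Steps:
E = -1 (E = (⅕)*(-5) = -1)
k(X, I) = 6 (k(X, I) = 0 + 6 = 6)
z(t) = -1/t
(z(k(a(1, 4), 5))*(-9))*√(3 + 8) = (-1/6*(-9))*√(3 + 8) = (-1*⅙*(-9))*√11 = (-⅙*(-9))*√11 = 3*√11/2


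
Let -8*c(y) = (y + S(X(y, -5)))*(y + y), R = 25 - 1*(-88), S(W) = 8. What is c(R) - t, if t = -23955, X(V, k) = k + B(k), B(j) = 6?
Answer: 82147/4 ≈ 20537.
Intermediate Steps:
X(V, k) = 6 + k (X(V, k) = k + 6 = 6 + k)
R = 113 (R = 25 + 88 = 113)
c(y) = -y*(8 + y)/4 (c(y) = -(y + 8)*(y + y)/8 = -(8 + y)*2*y/8 = -y*(8 + y)/4)
c(R) - t = -¼*113*(8 + 113) - 1*(-23955) = -¼*113*121 + 23955 = -13673/4 + 23955 = 82147/4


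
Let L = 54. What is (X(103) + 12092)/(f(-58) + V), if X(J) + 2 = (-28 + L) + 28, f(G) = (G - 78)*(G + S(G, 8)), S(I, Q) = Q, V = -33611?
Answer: -4048/8937 ≈ -0.45295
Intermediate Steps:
f(G) = (-78 + G)*(8 + G) (f(G) = (G - 78)*(G + 8) = (-78 + G)*(8 + G))
X(J) = 52 (X(J) = -2 + ((-28 + 54) + 28) = -2 + (26 + 28) = -2 + 54 = 52)
(X(103) + 12092)/(f(-58) + V) = (52 + 12092)/((-624 + (-58)**2 - 70*(-58)) - 33611) = 12144/((-624 + 3364 + 4060) - 33611) = 12144/(6800 - 33611) = 12144/(-26811) = 12144*(-1/26811) = -4048/8937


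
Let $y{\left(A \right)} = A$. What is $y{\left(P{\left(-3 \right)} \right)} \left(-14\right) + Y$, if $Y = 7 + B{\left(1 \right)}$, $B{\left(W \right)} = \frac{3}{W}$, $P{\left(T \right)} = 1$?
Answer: $-4$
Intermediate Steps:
$Y = 10$ ($Y = 7 + \frac{3}{1} = 7 + 3 \cdot 1 = 7 + 3 = 10$)
$y{\left(P{\left(-3 \right)} \right)} \left(-14\right) + Y = 1 \left(-14\right) + 10 = -14 + 10 = -4$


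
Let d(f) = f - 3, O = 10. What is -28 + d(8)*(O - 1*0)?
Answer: 22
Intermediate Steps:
d(f) = -3 + f
-28 + d(8)*(O - 1*0) = -28 + (-3 + 8)*(10 - 1*0) = -28 + 5*(10 + 0) = -28 + 5*10 = -28 + 50 = 22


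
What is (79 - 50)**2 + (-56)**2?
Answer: 3977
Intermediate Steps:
(79 - 50)**2 + (-56)**2 = 29**2 + 3136 = 841 + 3136 = 3977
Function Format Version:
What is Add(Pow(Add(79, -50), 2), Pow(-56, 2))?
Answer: 3977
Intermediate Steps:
Add(Pow(Add(79, -50), 2), Pow(-56, 2)) = Add(Pow(29, 2), 3136) = Add(841, 3136) = 3977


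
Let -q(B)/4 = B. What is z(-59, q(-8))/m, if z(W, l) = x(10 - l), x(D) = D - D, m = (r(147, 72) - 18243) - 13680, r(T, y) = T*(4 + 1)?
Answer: 0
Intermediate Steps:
r(T, y) = 5*T (r(T, y) = T*5 = 5*T)
q(B) = -4*B
m = -31188 (m = (5*147 - 18243) - 13680 = (735 - 18243) - 13680 = -17508 - 13680 = -31188)
x(D) = 0
z(W, l) = 0
z(-59, q(-8))/m = 0/(-31188) = 0*(-1/31188) = 0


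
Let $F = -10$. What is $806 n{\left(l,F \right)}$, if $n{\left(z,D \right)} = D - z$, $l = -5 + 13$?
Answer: $-14508$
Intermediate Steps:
$l = 8$
$806 n{\left(l,F \right)} = 806 \left(-10 - 8\right) = 806 \left(-18\right) = -14508$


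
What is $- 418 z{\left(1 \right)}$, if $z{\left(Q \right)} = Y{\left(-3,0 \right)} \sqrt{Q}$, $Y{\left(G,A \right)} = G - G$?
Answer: $0$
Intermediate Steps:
$Y{\left(G,A \right)} = 0$
$z{\left(Q \right)} = 0$ ($z{\left(Q \right)} = 0 \sqrt{Q} = 0$)
$- 418 z{\left(1 \right)} = \left(-418\right) 0 = 0$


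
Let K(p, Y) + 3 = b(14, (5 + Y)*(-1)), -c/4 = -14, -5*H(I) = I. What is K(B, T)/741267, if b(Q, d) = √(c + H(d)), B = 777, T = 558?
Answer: -1/247089 + √4215/3706335 ≈ 1.3470e-5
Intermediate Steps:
H(I) = -I/5
c = 56 (c = -4*(-14) = 56)
b(Q, d) = √(56 - d/5)
K(p, Y) = -3 + √(1425 + 5*Y)/5 (K(p, Y) = -3 + √(1400 - 5*(5 + Y)*(-1))/5 = -3 + √(1400 - 5*(-5 - Y))/5 = -3 + √(1400 + (25 + 5*Y))/5 = -3 + √(1425 + 5*Y)/5)
K(B, T)/741267 = (-3 + √(1425 + 5*558)/5)/741267 = (-3 + √(1425 + 2790)/5)*(1/741267) = (-3 + √4215/5)*(1/741267) = -1/247089 + √4215/3706335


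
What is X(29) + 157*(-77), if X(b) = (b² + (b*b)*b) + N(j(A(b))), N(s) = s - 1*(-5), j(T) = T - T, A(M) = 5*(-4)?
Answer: 13146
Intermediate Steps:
A(M) = -20
j(T) = 0
N(s) = 5 + s (N(s) = s + 5 = 5 + s)
X(b) = 5 + b² + b³ (X(b) = (b² + (b*b)*b) + (5 + 0) = (b² + b²*b) + 5 = (b² + b³) + 5 = 5 + b² + b³)
X(29) + 157*(-77) = (5 + 29² + 29³) + 157*(-77) = (5 + 841 + 24389) - 12089 = 25235 - 12089 = 13146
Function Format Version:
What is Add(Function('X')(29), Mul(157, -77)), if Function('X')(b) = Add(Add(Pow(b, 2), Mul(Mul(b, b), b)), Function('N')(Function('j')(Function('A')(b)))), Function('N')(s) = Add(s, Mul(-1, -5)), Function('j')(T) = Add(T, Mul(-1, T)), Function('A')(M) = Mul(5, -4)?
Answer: 13146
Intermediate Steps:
Function('A')(M) = -20
Function('j')(T) = 0
Function('N')(s) = Add(5, s) (Function('N')(s) = Add(s, 5) = Add(5, s))
Function('X')(b) = Add(5, Pow(b, 2), Pow(b, 3)) (Function('X')(b) = Add(Add(Pow(b, 2), Mul(Mul(b, b), b)), Add(5, 0)) = Add(Add(Pow(b, 2), Mul(Pow(b, 2), b)), 5) = Add(Add(Pow(b, 2), Pow(b, 3)), 5) = Add(5, Pow(b, 2), Pow(b, 3)))
Add(Function('X')(29), Mul(157, -77)) = Add(Add(5, Pow(29, 2), Pow(29, 3)), Mul(157, -77)) = Add(Add(5, 841, 24389), -12089) = Add(25235, -12089) = 13146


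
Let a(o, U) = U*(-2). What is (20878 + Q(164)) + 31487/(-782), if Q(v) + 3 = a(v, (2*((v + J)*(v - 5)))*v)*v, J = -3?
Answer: -93636747363/34 ≈ -2.7540e+9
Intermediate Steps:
a(o, U) = -2*U
Q(v) = -3 - 4*v²*(-5 + v)*(-3 + v) (Q(v) = -3 + (-2*2*((v - 3)*(v - 5))*v)*v = -3 + (-2*2*((-3 + v)*(-5 + v))*v)*v = -3 + (-2*2*((-5 + v)*(-3 + v))*v)*v = -3 + (-2*2*(-5 + v)*(-3 + v)*v)*v = -3 + (-4*v*(-5 + v)*(-3 + v))*v = -3 - 4*v²*(-5 + v)*(-3 + v))
(20878 + Q(164)) + 31487/(-782) = (20878 + (-3 + 4*164²*(-15 - 1*164² + 8*164))) + 31487/(-782) = (20878 + (-3 + 4*26896*(-15 - 1*26896 + 1312))) + 31487*(-1/782) = (20878 + (-3 + 4*26896*(-15 - 26896 + 1312))) - 1369/34 = (20878 + (-3 + 4*26896*(-25599))) - 1369/34 = (20878 + (-3 - 2754042816)) - 1369/34 = (20878 - 2754042819) - 1369/34 = -2754021941 - 1369/34 = -93636747363/34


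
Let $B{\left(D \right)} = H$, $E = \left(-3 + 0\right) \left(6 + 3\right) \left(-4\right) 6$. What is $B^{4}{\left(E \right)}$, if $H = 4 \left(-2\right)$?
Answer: $4096$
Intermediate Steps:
$H = -8$
$E = 648$ ($E = \left(-3\right) 9 \left(-4\right) 6 = \left(-27\right) \left(-4\right) 6 = 108 \cdot 6 = 648$)
$B{\left(D \right)} = -8$
$B^{4}{\left(E \right)} = \left(-8\right)^{4} = 4096$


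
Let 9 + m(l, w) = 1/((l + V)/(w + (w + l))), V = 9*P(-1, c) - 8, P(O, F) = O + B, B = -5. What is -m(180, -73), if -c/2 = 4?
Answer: 514/59 ≈ 8.7119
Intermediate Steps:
c = -8 (c = -2*4 = -8)
P(O, F) = -5 + O (P(O, F) = O - 5 = -5 + O)
V = -62 (V = 9*(-5 - 1) - 8 = 9*(-6) - 8 = -54 - 8 = -62)
m(l, w) = -9 + (l + 2*w)/(-62 + l) (m(l, w) = -9 + 1/((l - 62)/(w + (w + l))) = -9 + 1/((-62 + l)/(w + (l + w))) = -9 + 1/((-62 + l)/(l + 2*w)) = -9 + (l + 2*w)/(-62 + l))
-m(180, -73) = -2*(279 - 73 - 4*180)/(-62 + 180) = -2*(279 - 73 - 720)/118 = -2*(-514)/118 = -1*(-514/59) = 514/59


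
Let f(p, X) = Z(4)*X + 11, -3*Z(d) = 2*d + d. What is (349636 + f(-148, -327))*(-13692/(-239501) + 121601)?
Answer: 10221064191477315/239501 ≈ 4.2677e+10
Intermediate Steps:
Z(d) = -d (Z(d) = -(2*d + d)/3 = -d)
f(p, X) = 11 - 4*X (f(p, X) = (-1*4)*X + 11 = -4*X + 11 = 11 - 4*X)
(349636 + f(-148, -327))*(-13692/(-239501) + 121601) = (349636 + (11 - 4*(-327)))*(-13692/(-239501) + 121601) = (349636 + (11 + 1308))*(-13692*(-1/239501) + 121601) = (349636 + 1319)*(13692/239501 + 121601) = 350955*(29123574793/239501) = 10221064191477315/239501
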